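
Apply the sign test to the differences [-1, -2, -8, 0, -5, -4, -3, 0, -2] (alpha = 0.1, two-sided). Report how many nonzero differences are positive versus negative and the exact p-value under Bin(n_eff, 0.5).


Step 1: Discard zero differences. Original n = 9; n_eff = number of nonzero differences = 7.
Nonzero differences (with sign): -1, -2, -8, -5, -4, -3, -2
Step 2: Count signs: positive = 0, negative = 7.
Step 3: Under H0: P(positive) = 0.5, so the number of positives S ~ Bin(7, 0.5).
Step 4: Two-sided exact p-value = sum of Bin(7,0.5) probabilities at or below the observed probability = 0.015625.
Step 5: alpha = 0.1. reject H0.

n_eff = 7, pos = 0, neg = 7, p = 0.015625, reject H0.


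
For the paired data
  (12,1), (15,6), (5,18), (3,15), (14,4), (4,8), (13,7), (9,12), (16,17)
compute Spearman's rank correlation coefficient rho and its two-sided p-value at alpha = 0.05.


Step 1: Rank x and y separately (midranks; no ties here).
rank(x): 12->5, 15->8, 5->3, 3->1, 14->7, 4->2, 13->6, 9->4, 16->9
rank(y): 1->1, 6->3, 18->9, 15->7, 4->2, 8->5, 7->4, 12->6, 17->8
Step 2: d_i = R_x(i) - R_y(i); compute d_i^2.
  (5-1)^2=16, (8-3)^2=25, (3-9)^2=36, (1-7)^2=36, (7-2)^2=25, (2-5)^2=9, (6-4)^2=4, (4-6)^2=4, (9-8)^2=1
sum(d^2) = 156.
Step 3: rho = 1 - 6*156 / (9*(9^2 - 1)) = 1 - 936/720 = -0.300000.
Step 4: Under H0, t = rho * sqrt((n-2)/(1-rho^2)) = -0.8321 ~ t(7).
Step 5: Two-sided p-value from the t-distribution with 7 df = 0.432845.
Step 6: alpha = 0.05. fail to reject H0.

rho = -0.3000, p = 0.432845, fail to reject H0 at alpha = 0.05.


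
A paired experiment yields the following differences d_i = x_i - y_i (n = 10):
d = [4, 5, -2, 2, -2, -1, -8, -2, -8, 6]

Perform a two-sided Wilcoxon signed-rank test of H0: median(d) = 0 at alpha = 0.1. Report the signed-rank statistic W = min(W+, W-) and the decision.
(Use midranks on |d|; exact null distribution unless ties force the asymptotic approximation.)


Step 1: Drop any zero differences (none here) and take |d_i|.
|d| = [4, 5, 2, 2, 2, 1, 8, 2, 8, 6]
Step 2: Midrank |d_i| (ties get averaged ranks).
ranks: |4|->6, |5|->7, |2|->3.5, |2|->3.5, |2|->3.5, |1|->1, |8|->9.5, |2|->3.5, |8|->9.5, |6|->8
Step 3: Attach original signs; sum ranks with positive sign and with negative sign.
W+ = 6 + 7 + 3.5 + 8 = 24.5
W- = 3.5 + 3.5 + 1 + 9.5 + 3.5 + 9.5 = 30.5
(Check: W+ + W- = 55 should equal n(n+1)/2 = 55.)
Step 4: Test statistic W = min(W+, W-) = 24.5.
Step 5: Ties in |d|, so use the tie-corrected normal approximation.
        E[W] = n(n+1)/4 = 10*11/4 = 27.5.
        Tie groups: |d|=2 (t=4), |d|=8 (t=2); sum(t^3 - t) = 66.
        Var[W] = n(n+1)(2n+1)/24 - sum(t^3-t)/48 = 2310/24 - 66/48 = 94.875.
        z = (W - E[W]) / sqrt(Var[W]) = (24.5 - 27.5) / 9.7404 = -0.3080.
        Two-sided p = 2*Phi(z) = 0.758085.
Step 6: alpha = 0.1. fail to reject H0.

W+ = 24.5, W- = 30.5, W = min = 24.5, p = 0.758085, fail to reject H0.


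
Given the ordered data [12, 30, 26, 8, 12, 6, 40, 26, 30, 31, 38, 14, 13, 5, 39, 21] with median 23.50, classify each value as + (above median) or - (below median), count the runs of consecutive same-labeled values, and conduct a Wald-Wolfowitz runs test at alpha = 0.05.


Step 1: Compute median = 23.50; label A = above, B = below.
Labels in order: BAABBBAAAAABBBAB  (n_A = 8, n_B = 8)
Step 2: Count runs R = 7.
Step 3: Under H0 (random ordering), E[R] = 2*n_A*n_B/(n_A+n_B) + 1 = 2*8*8/16 + 1 = 9.0000.
        Var[R] = 2*n_A*n_B*(2*n_A*n_B - n_A - n_B) / ((n_A+n_B)^2 * (n_A+n_B-1)) = 14336/3840 = 3.7333.
        SD[R] = 1.9322.
Step 4: Continuity-corrected z = (R + 0.5 - E[R]) / SD[R] = (7 + 0.5 - 9.0000) / 1.9322 = -0.7763.
Step 5: Two-sided p-value via normal approximation = 2*(1 - Phi(|z|)) = 0.437558.
Step 6: alpha = 0.05. fail to reject H0.

R = 7, z = -0.7763, p = 0.437558, fail to reject H0.


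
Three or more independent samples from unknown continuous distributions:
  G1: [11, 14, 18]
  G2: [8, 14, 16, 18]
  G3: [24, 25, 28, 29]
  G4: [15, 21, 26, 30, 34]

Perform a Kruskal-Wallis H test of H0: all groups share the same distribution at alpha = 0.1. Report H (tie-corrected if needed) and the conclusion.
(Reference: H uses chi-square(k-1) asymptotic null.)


Step 1: Combine all N = 16 observations and assign midranks.
sorted (value, group, rank): (8,G2,1), (11,G1,2), (14,G1,3.5), (14,G2,3.5), (15,G4,5), (16,G2,6), (18,G1,7.5), (18,G2,7.5), (21,G4,9), (24,G3,10), (25,G3,11), (26,G4,12), (28,G3,13), (29,G3,14), (30,G4,15), (34,G4,16)
Step 2: Sum ranks within each group.
R_1 = 13 (n_1 = 3)
R_2 = 18 (n_2 = 4)
R_3 = 48 (n_3 = 4)
R_4 = 57 (n_4 = 5)
Step 3: H = 12/(N(N+1)) * sum(R_i^2/n_i) - 3(N+1)
     = 12/(16*17) * (13^2/3 + 18^2/4 + 48^2/4 + 57^2/5) - 3*17
     = 0.044118 * 1363.13 - 51
     = 9.138235.
Step 4: Ties present; correction factor C = 1 - 12/(16^3 - 16) = 0.997059. Corrected H = 9.138235 / 0.997059 = 9.165192.
Step 5: Under H0, H ~ chi^2(3); p-value = 0.027173.
Step 6: alpha = 0.1. reject H0.

H = 9.1652, df = 3, p = 0.027173, reject H0.


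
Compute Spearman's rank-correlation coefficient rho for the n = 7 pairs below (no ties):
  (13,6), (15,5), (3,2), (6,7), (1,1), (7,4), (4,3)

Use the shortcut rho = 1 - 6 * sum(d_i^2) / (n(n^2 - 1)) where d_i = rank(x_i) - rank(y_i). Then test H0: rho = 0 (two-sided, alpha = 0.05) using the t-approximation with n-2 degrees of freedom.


Step 1: Rank x and y separately (midranks; no ties here).
rank(x): 13->6, 15->7, 3->2, 6->4, 1->1, 7->5, 4->3
rank(y): 6->6, 5->5, 2->2, 7->7, 1->1, 4->4, 3->3
Step 2: d_i = R_x(i) - R_y(i); compute d_i^2.
  (6-6)^2=0, (7-5)^2=4, (2-2)^2=0, (4-7)^2=9, (1-1)^2=0, (5-4)^2=1, (3-3)^2=0
sum(d^2) = 14.
Step 3: rho = 1 - 6*14 / (7*(7^2 - 1)) = 1 - 84/336 = 0.750000.
Step 4: Under H0, t = rho * sqrt((n-2)/(1-rho^2)) = 2.5355 ~ t(5).
Step 5: Two-sided p-value from the t-distribution with 5 df = 0.052181.
Step 6: alpha = 0.05. fail to reject H0.

rho = 0.7500, p = 0.052181, fail to reject H0 at alpha = 0.05.


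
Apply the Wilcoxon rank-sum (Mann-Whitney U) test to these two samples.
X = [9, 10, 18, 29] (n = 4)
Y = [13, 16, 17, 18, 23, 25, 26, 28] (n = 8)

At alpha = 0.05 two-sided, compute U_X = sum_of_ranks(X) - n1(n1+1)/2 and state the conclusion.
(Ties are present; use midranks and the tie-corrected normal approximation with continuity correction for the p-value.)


Step 1: Combine and sort all 12 observations; assign midranks.
sorted (value, group): (9,X), (10,X), (13,Y), (16,Y), (17,Y), (18,X), (18,Y), (23,Y), (25,Y), (26,Y), (28,Y), (29,X)
ranks: 9->1, 10->2, 13->3, 16->4, 17->5, 18->6.5, 18->6.5, 23->8, 25->9, 26->10, 28->11, 29->12
Step 2: Rank sum for X: R1 = 1 + 2 + 6.5 + 12 = 21.5.
Step 3: U_X = R1 - n1(n1+1)/2 = 21.5 - 4*5/2 = 21.5 - 10 = 11.5.
       U_Y = n1*n2 - U_X = 32 - 11.5 = 20.5.
Step 4: Ties are present, so use the tie-corrected normal approximation (with continuity correction) for the p-value.
Step 5: p-value = 0.496152; compare to alpha = 0.05. fail to reject H0.

U_X = 11.5, p = 0.496152, fail to reject H0 at alpha = 0.05.


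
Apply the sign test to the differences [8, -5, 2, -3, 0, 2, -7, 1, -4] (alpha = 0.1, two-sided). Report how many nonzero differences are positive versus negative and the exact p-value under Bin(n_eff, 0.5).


Step 1: Discard zero differences. Original n = 9; n_eff = number of nonzero differences = 8.
Nonzero differences (with sign): +8, -5, +2, -3, +2, -7, +1, -4
Step 2: Count signs: positive = 4, negative = 4.
Step 3: Under H0: P(positive) = 0.5, so the number of positives S ~ Bin(8, 0.5).
Step 4: Two-sided exact p-value = sum of Bin(8,0.5) probabilities at or below the observed probability = 1.000000.
Step 5: alpha = 0.1. fail to reject H0.

n_eff = 8, pos = 4, neg = 4, p = 1.000000, fail to reject H0.


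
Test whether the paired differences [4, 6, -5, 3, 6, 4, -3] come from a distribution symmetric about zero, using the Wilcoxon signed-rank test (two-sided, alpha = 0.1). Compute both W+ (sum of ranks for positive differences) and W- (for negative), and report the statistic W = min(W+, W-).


Step 1: Drop any zero differences (none here) and take |d_i|.
|d| = [4, 6, 5, 3, 6, 4, 3]
Step 2: Midrank |d_i| (ties get averaged ranks).
ranks: |4|->3.5, |6|->6.5, |5|->5, |3|->1.5, |6|->6.5, |4|->3.5, |3|->1.5
Step 3: Attach original signs; sum ranks with positive sign and with negative sign.
W+ = 3.5 + 6.5 + 1.5 + 6.5 + 3.5 = 21.5
W- = 5 + 1.5 = 6.5
(Check: W+ + W- = 28 should equal n(n+1)/2 = 28.)
Step 4: Test statistic W = min(W+, W-) = 6.5.
Step 5: Ties in |d|, so use the tie-corrected normal approximation.
        E[W] = n(n+1)/4 = 7*8/4 = 14.
        Tie groups: |d|=3 (t=2), |d|=4 (t=2), |d|=6 (t=2); sum(t^3 - t) = 18.
        Var[W] = n(n+1)(2n+1)/24 - sum(t^3-t)/48 = 840/24 - 18/48 = 34.625.
        z = (W - E[W]) / sqrt(Var[W]) = (6.5 - 14) / 5.8843 = -1.2746.
        Two-sided p = 2*Phi(z) = 0.202459.
Step 6: alpha = 0.1. fail to reject H0.

W+ = 21.5, W- = 6.5, W = min = 6.5, p = 0.202459, fail to reject H0.


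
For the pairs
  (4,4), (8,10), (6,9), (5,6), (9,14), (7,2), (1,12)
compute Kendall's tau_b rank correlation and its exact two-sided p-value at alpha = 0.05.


Step 1: Enumerate the 21 unordered pairs (i,j) with i<j and classify each by sign(x_j-x_i) * sign(y_j-y_i).
  (1,2):dx=+4,dy=+6->C; (1,3):dx=+2,dy=+5->C; (1,4):dx=+1,dy=+2->C; (1,5):dx=+5,dy=+10->C
  (1,6):dx=+3,dy=-2->D; (1,7):dx=-3,dy=+8->D; (2,3):dx=-2,dy=-1->C; (2,4):dx=-3,dy=-4->C
  (2,5):dx=+1,dy=+4->C; (2,6):dx=-1,dy=-8->C; (2,7):dx=-7,dy=+2->D; (3,4):dx=-1,dy=-3->C
  (3,5):dx=+3,dy=+5->C; (3,6):dx=+1,dy=-7->D; (3,7):dx=-5,dy=+3->D; (4,5):dx=+4,dy=+8->C
  (4,6):dx=+2,dy=-4->D; (4,7):dx=-4,dy=+6->D; (5,6):dx=-2,dy=-12->C; (5,7):dx=-8,dy=-2->C
  (6,7):dx=-6,dy=+10->D
Step 2: C = 13, D = 8, total pairs = 21.
Step 3: tau = (C - D)/(n(n-1)/2) = (13 - 8)/21 = 0.238095.
Step 4: Exact two-sided p-value (enumerate n! = 5040 permutations of y under H0): p = 0.561905.
Step 5: alpha = 0.05. fail to reject H0.

tau_b = 0.2381 (C=13, D=8), p = 0.561905, fail to reject H0.


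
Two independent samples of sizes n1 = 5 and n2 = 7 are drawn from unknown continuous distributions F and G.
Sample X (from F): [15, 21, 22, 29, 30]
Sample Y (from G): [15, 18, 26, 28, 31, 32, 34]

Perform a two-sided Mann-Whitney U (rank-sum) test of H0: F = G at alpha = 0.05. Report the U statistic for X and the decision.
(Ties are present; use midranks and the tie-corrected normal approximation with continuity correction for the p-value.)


Step 1: Combine and sort all 12 observations; assign midranks.
sorted (value, group): (15,X), (15,Y), (18,Y), (21,X), (22,X), (26,Y), (28,Y), (29,X), (30,X), (31,Y), (32,Y), (34,Y)
ranks: 15->1.5, 15->1.5, 18->3, 21->4, 22->5, 26->6, 28->7, 29->8, 30->9, 31->10, 32->11, 34->12
Step 2: Rank sum for X: R1 = 1.5 + 4 + 5 + 8 + 9 = 27.5.
Step 3: U_X = R1 - n1(n1+1)/2 = 27.5 - 5*6/2 = 27.5 - 15 = 12.5.
       U_Y = n1*n2 - U_X = 35 - 12.5 = 22.5.
Step 4: Ties are present, so use the tie-corrected normal approximation (with continuity correction) for the p-value.
Step 5: p-value = 0.464120; compare to alpha = 0.05. fail to reject H0.

U_X = 12.5, p = 0.464120, fail to reject H0 at alpha = 0.05.


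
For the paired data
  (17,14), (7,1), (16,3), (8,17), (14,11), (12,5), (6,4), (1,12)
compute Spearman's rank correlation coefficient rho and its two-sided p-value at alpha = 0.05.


Step 1: Rank x and y separately (midranks; no ties here).
rank(x): 17->8, 7->3, 16->7, 8->4, 14->6, 12->5, 6->2, 1->1
rank(y): 14->7, 1->1, 3->2, 17->8, 11->5, 5->4, 4->3, 12->6
Step 2: d_i = R_x(i) - R_y(i); compute d_i^2.
  (8-7)^2=1, (3-1)^2=4, (7-2)^2=25, (4-8)^2=16, (6-5)^2=1, (5-4)^2=1, (2-3)^2=1, (1-6)^2=25
sum(d^2) = 74.
Step 3: rho = 1 - 6*74 / (8*(8^2 - 1)) = 1 - 444/504 = 0.119048.
Step 4: Under H0, t = rho * sqrt((n-2)/(1-rho^2)) = 0.2937 ~ t(6).
Step 5: Two-sided p-value from the t-distribution with 6 df = 0.778886.
Step 6: alpha = 0.05. fail to reject H0.

rho = 0.1190, p = 0.778886, fail to reject H0 at alpha = 0.05.


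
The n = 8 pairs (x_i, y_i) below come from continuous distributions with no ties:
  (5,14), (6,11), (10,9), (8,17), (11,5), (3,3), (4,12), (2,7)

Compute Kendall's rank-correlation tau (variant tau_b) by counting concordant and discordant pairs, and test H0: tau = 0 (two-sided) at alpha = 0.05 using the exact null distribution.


Step 1: Enumerate the 28 unordered pairs (i,j) with i<j and classify each by sign(x_j-x_i) * sign(y_j-y_i).
  (1,2):dx=+1,dy=-3->D; (1,3):dx=+5,dy=-5->D; (1,4):dx=+3,dy=+3->C; (1,5):dx=+6,dy=-9->D
  (1,6):dx=-2,dy=-11->C; (1,7):dx=-1,dy=-2->C; (1,8):dx=-3,dy=-7->C; (2,3):dx=+4,dy=-2->D
  (2,4):dx=+2,dy=+6->C; (2,5):dx=+5,dy=-6->D; (2,6):dx=-3,dy=-8->C; (2,7):dx=-2,dy=+1->D
  (2,8):dx=-4,dy=-4->C; (3,4):dx=-2,dy=+8->D; (3,5):dx=+1,dy=-4->D; (3,6):dx=-7,dy=-6->C
  (3,7):dx=-6,dy=+3->D; (3,8):dx=-8,dy=-2->C; (4,5):dx=+3,dy=-12->D; (4,6):dx=-5,dy=-14->C
  (4,7):dx=-4,dy=-5->C; (4,8):dx=-6,dy=-10->C; (5,6):dx=-8,dy=-2->C; (5,7):dx=-7,dy=+7->D
  (5,8):dx=-9,dy=+2->D; (6,7):dx=+1,dy=+9->C; (6,8):dx=-1,dy=+4->D; (7,8):dx=-2,dy=-5->C
Step 2: C = 15, D = 13, total pairs = 28.
Step 3: tau = (C - D)/(n(n-1)/2) = (15 - 13)/28 = 0.071429.
Step 4: Exact two-sided p-value (enumerate n! = 40320 permutations of y under H0): p = 0.904861.
Step 5: alpha = 0.05. fail to reject H0.

tau_b = 0.0714 (C=15, D=13), p = 0.904861, fail to reject H0.


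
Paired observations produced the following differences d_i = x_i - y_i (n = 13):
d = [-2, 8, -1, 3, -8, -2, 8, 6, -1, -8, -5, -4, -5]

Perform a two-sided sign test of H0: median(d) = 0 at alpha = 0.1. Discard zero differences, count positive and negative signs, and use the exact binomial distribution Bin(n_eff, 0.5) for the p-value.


Step 1: Discard zero differences. Original n = 13; n_eff = number of nonzero differences = 13.
Nonzero differences (with sign): -2, +8, -1, +3, -8, -2, +8, +6, -1, -8, -5, -4, -5
Step 2: Count signs: positive = 4, negative = 9.
Step 3: Under H0: P(positive) = 0.5, so the number of positives S ~ Bin(13, 0.5).
Step 4: Two-sided exact p-value = sum of Bin(13,0.5) probabilities at or below the observed probability = 0.266846.
Step 5: alpha = 0.1. fail to reject H0.

n_eff = 13, pos = 4, neg = 9, p = 0.266846, fail to reject H0.


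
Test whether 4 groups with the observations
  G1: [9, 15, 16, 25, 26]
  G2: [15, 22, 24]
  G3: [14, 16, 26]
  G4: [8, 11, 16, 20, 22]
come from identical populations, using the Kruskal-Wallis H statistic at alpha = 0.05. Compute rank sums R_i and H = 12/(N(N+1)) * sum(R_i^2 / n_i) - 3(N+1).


Step 1: Combine all N = 16 observations and assign midranks.
sorted (value, group, rank): (8,G4,1), (9,G1,2), (11,G4,3), (14,G3,4), (15,G1,5.5), (15,G2,5.5), (16,G1,8), (16,G3,8), (16,G4,8), (20,G4,10), (22,G2,11.5), (22,G4,11.5), (24,G2,13), (25,G1,14), (26,G1,15.5), (26,G3,15.5)
Step 2: Sum ranks within each group.
R_1 = 45 (n_1 = 5)
R_2 = 30 (n_2 = 3)
R_3 = 27.5 (n_3 = 3)
R_4 = 33.5 (n_4 = 5)
Step 3: H = 12/(N(N+1)) * sum(R_i^2/n_i) - 3(N+1)
     = 12/(16*17) * (45^2/5 + 30^2/3 + 27.5^2/3 + 33.5^2/5) - 3*17
     = 0.044118 * 1181.53 - 51
     = 1.126471.
Step 4: Ties present; correction factor C = 1 - 42/(16^3 - 16) = 0.989706. Corrected H = 1.126471 / 0.989706 = 1.138187.
Step 5: Under H0, H ~ chi^2(3); p-value = 0.767864.
Step 6: alpha = 0.05. fail to reject H0.

H = 1.1382, df = 3, p = 0.767864, fail to reject H0.


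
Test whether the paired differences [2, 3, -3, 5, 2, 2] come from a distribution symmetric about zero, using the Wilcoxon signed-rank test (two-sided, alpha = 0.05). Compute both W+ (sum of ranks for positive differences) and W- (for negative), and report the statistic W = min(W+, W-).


Step 1: Drop any zero differences (none here) and take |d_i|.
|d| = [2, 3, 3, 5, 2, 2]
Step 2: Midrank |d_i| (ties get averaged ranks).
ranks: |2|->2, |3|->4.5, |3|->4.5, |5|->6, |2|->2, |2|->2
Step 3: Attach original signs; sum ranks with positive sign and with negative sign.
W+ = 2 + 4.5 + 6 + 2 + 2 = 16.5
W- = 4.5 = 4.5
(Check: W+ + W- = 21 should equal n(n+1)/2 = 21.)
Step 4: Test statistic W = min(W+, W-) = 4.5.
Step 5: Ties in |d|, so use the tie-corrected normal approximation.
        E[W] = n(n+1)/4 = 6*7/4 = 10.5.
        Tie groups: |d|=2 (t=3), |d|=3 (t=2); sum(t^3 - t) = 30.
        Var[W] = n(n+1)(2n+1)/24 - sum(t^3-t)/48 = 546/24 - 30/48 = 22.125.
        z = (W - E[W]) / sqrt(Var[W]) = (4.5 - 10.5) / 4.7037 = -1.2756.
        Two-sided p = 2*Phi(z) = 0.202102.
Step 6: alpha = 0.05. fail to reject H0.

W+ = 16.5, W- = 4.5, W = min = 4.5, p = 0.202102, fail to reject H0.


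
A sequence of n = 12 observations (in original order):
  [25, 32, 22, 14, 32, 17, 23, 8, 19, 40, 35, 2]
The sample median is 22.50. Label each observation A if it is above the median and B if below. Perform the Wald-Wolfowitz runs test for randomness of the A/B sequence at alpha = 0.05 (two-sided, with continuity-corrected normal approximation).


Step 1: Compute median = 22.50; label A = above, B = below.
Labels in order: AABBABABBAAB  (n_A = 6, n_B = 6)
Step 2: Count runs R = 8.
Step 3: Under H0 (random ordering), E[R] = 2*n_A*n_B/(n_A+n_B) + 1 = 2*6*6/12 + 1 = 7.0000.
        Var[R] = 2*n_A*n_B*(2*n_A*n_B - n_A - n_B) / ((n_A+n_B)^2 * (n_A+n_B-1)) = 4320/1584 = 2.7273.
        SD[R] = 1.6514.
Step 4: Continuity-corrected z = (R - 0.5 - E[R]) / SD[R] = (8 - 0.5 - 7.0000) / 1.6514 = 0.3028.
Step 5: Two-sided p-value via normal approximation = 2*(1 - Phi(|z|)) = 0.762069.
Step 6: alpha = 0.05. fail to reject H0.

R = 8, z = 0.3028, p = 0.762069, fail to reject H0.


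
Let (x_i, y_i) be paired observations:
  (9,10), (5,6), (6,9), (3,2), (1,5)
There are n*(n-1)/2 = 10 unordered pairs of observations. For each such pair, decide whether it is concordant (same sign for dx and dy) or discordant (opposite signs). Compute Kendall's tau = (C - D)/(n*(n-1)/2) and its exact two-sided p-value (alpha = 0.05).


Step 1: Enumerate the 10 unordered pairs (i,j) with i<j and classify each by sign(x_j-x_i) * sign(y_j-y_i).
  (1,2):dx=-4,dy=-4->C; (1,3):dx=-3,dy=-1->C; (1,4):dx=-6,dy=-8->C; (1,5):dx=-8,dy=-5->C
  (2,3):dx=+1,dy=+3->C; (2,4):dx=-2,dy=-4->C; (2,5):dx=-4,dy=-1->C; (3,4):dx=-3,dy=-7->C
  (3,5):dx=-5,dy=-4->C; (4,5):dx=-2,dy=+3->D
Step 2: C = 9, D = 1, total pairs = 10.
Step 3: tau = (C - D)/(n(n-1)/2) = (9 - 1)/10 = 0.800000.
Step 4: Exact two-sided p-value (enumerate n! = 120 permutations of y under H0): p = 0.083333.
Step 5: alpha = 0.05. fail to reject H0.

tau_b = 0.8000 (C=9, D=1), p = 0.083333, fail to reject H0.


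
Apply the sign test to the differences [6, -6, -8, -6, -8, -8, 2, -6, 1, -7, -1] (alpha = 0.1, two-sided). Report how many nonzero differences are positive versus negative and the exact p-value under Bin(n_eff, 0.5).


Step 1: Discard zero differences. Original n = 11; n_eff = number of nonzero differences = 11.
Nonzero differences (with sign): +6, -6, -8, -6, -8, -8, +2, -6, +1, -7, -1
Step 2: Count signs: positive = 3, negative = 8.
Step 3: Under H0: P(positive) = 0.5, so the number of positives S ~ Bin(11, 0.5).
Step 4: Two-sided exact p-value = sum of Bin(11,0.5) probabilities at or below the observed probability = 0.226562.
Step 5: alpha = 0.1. fail to reject H0.

n_eff = 11, pos = 3, neg = 8, p = 0.226562, fail to reject H0.


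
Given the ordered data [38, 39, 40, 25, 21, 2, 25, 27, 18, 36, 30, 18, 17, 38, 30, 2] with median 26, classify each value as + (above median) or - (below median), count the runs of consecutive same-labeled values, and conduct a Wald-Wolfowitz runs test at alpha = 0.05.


Step 1: Compute median = 26; label A = above, B = below.
Labels in order: AAABBBBABAABBAAB  (n_A = 8, n_B = 8)
Step 2: Count runs R = 8.
Step 3: Under H0 (random ordering), E[R] = 2*n_A*n_B/(n_A+n_B) + 1 = 2*8*8/16 + 1 = 9.0000.
        Var[R] = 2*n_A*n_B*(2*n_A*n_B - n_A - n_B) / ((n_A+n_B)^2 * (n_A+n_B-1)) = 14336/3840 = 3.7333.
        SD[R] = 1.9322.
Step 4: Continuity-corrected z = (R + 0.5 - E[R]) / SD[R] = (8 + 0.5 - 9.0000) / 1.9322 = -0.2588.
Step 5: Two-sided p-value via normal approximation = 2*(1 - Phi(|z|)) = 0.795809.
Step 6: alpha = 0.05. fail to reject H0.

R = 8, z = -0.2588, p = 0.795809, fail to reject H0.


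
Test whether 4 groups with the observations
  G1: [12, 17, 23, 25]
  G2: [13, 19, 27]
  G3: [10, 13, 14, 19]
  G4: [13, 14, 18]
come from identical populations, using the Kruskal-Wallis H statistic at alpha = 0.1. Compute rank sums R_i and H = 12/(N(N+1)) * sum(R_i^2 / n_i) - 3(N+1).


Step 1: Combine all N = 14 observations and assign midranks.
sorted (value, group, rank): (10,G3,1), (12,G1,2), (13,G2,4), (13,G3,4), (13,G4,4), (14,G3,6.5), (14,G4,6.5), (17,G1,8), (18,G4,9), (19,G2,10.5), (19,G3,10.5), (23,G1,12), (25,G1,13), (27,G2,14)
Step 2: Sum ranks within each group.
R_1 = 35 (n_1 = 4)
R_2 = 28.5 (n_2 = 3)
R_3 = 22 (n_3 = 4)
R_4 = 19.5 (n_4 = 3)
Step 3: H = 12/(N(N+1)) * sum(R_i^2/n_i) - 3(N+1)
     = 12/(14*15) * (35^2/4 + 28.5^2/3 + 22^2/4 + 19.5^2/3) - 3*15
     = 0.057143 * 824.75 - 45
     = 2.128571.
Step 4: Ties present; correction factor C = 1 - 36/(14^3 - 14) = 0.986813. Corrected H = 2.128571 / 0.986813 = 2.157016.
Step 5: Under H0, H ~ chi^2(3); p-value = 0.540465.
Step 6: alpha = 0.1. fail to reject H0.

H = 2.1570, df = 3, p = 0.540465, fail to reject H0.


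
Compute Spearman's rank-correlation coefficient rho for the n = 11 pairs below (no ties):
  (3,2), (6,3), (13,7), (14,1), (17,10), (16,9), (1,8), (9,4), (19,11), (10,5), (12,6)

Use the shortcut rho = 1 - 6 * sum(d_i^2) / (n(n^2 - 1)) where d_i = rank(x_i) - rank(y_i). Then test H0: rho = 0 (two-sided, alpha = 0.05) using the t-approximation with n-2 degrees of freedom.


Step 1: Rank x and y separately (midranks; no ties here).
rank(x): 3->2, 6->3, 13->7, 14->8, 17->10, 16->9, 1->1, 9->4, 19->11, 10->5, 12->6
rank(y): 2->2, 3->3, 7->7, 1->1, 10->10, 9->9, 8->8, 4->4, 11->11, 5->5, 6->6
Step 2: d_i = R_x(i) - R_y(i); compute d_i^2.
  (2-2)^2=0, (3-3)^2=0, (7-7)^2=0, (8-1)^2=49, (10-10)^2=0, (9-9)^2=0, (1-8)^2=49, (4-4)^2=0, (11-11)^2=0, (5-5)^2=0, (6-6)^2=0
sum(d^2) = 98.
Step 3: rho = 1 - 6*98 / (11*(11^2 - 1)) = 1 - 588/1320 = 0.554545.
Step 4: Under H0, t = rho * sqrt((n-2)/(1-rho^2)) = 1.9992 ~ t(9).
Step 5: Two-sided p-value from the t-distribution with 9 df = 0.076652.
Step 6: alpha = 0.05. fail to reject H0.

rho = 0.5545, p = 0.076652, fail to reject H0 at alpha = 0.05.


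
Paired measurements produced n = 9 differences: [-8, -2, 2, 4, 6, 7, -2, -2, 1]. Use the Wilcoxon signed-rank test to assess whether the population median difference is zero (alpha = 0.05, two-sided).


Step 1: Drop any zero differences (none here) and take |d_i|.
|d| = [8, 2, 2, 4, 6, 7, 2, 2, 1]
Step 2: Midrank |d_i| (ties get averaged ranks).
ranks: |8|->9, |2|->3.5, |2|->3.5, |4|->6, |6|->7, |7|->8, |2|->3.5, |2|->3.5, |1|->1
Step 3: Attach original signs; sum ranks with positive sign and with negative sign.
W+ = 3.5 + 6 + 7 + 8 + 1 = 25.5
W- = 9 + 3.5 + 3.5 + 3.5 = 19.5
(Check: W+ + W- = 45 should equal n(n+1)/2 = 45.)
Step 4: Test statistic W = min(W+, W-) = 19.5.
Step 5: Ties in |d|, so use the tie-corrected normal approximation.
        E[W] = n(n+1)/4 = 9*10/4 = 22.5.
        Tie groups: |d|=2 (t=4); sum(t^3 - t) = 60.
        Var[W] = n(n+1)(2n+1)/24 - sum(t^3-t)/48 = 1710/24 - 60/48 = 70.
        z = (W - E[W]) / sqrt(Var[W]) = (19.5 - 22.5) / 8.3666 = -0.3586.
        Two-sided p = 2*Phi(z) = 0.719918.
Step 6: alpha = 0.05. fail to reject H0.

W+ = 25.5, W- = 19.5, W = min = 19.5, p = 0.719918, fail to reject H0.


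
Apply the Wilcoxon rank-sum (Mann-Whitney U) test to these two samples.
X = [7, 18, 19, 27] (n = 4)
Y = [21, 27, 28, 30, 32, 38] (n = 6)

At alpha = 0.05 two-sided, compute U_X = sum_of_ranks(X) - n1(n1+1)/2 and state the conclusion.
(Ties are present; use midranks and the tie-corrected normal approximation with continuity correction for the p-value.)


Step 1: Combine and sort all 10 observations; assign midranks.
sorted (value, group): (7,X), (18,X), (19,X), (21,Y), (27,X), (27,Y), (28,Y), (30,Y), (32,Y), (38,Y)
ranks: 7->1, 18->2, 19->3, 21->4, 27->5.5, 27->5.5, 28->7, 30->8, 32->9, 38->10
Step 2: Rank sum for X: R1 = 1 + 2 + 3 + 5.5 = 11.5.
Step 3: U_X = R1 - n1(n1+1)/2 = 11.5 - 4*5/2 = 11.5 - 10 = 1.5.
       U_Y = n1*n2 - U_X = 24 - 1.5 = 22.5.
Step 4: Ties are present, so use the tie-corrected normal approximation (with continuity correction) for the p-value.
Step 5: p-value = 0.032476; compare to alpha = 0.05. reject H0.

U_X = 1.5, p = 0.032476, reject H0 at alpha = 0.05.


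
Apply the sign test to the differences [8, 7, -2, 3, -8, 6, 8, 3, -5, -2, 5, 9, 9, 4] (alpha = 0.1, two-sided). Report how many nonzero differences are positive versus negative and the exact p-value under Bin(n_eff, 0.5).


Step 1: Discard zero differences. Original n = 14; n_eff = number of nonzero differences = 14.
Nonzero differences (with sign): +8, +7, -2, +3, -8, +6, +8, +3, -5, -2, +5, +9, +9, +4
Step 2: Count signs: positive = 10, negative = 4.
Step 3: Under H0: P(positive) = 0.5, so the number of positives S ~ Bin(14, 0.5).
Step 4: Two-sided exact p-value = sum of Bin(14,0.5) probabilities at or below the observed probability = 0.179565.
Step 5: alpha = 0.1. fail to reject H0.

n_eff = 14, pos = 10, neg = 4, p = 0.179565, fail to reject H0.


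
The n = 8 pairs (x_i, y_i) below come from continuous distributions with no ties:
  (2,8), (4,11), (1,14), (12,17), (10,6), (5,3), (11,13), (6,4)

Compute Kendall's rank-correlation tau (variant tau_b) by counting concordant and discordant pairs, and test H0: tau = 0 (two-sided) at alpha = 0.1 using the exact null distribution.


Step 1: Enumerate the 28 unordered pairs (i,j) with i<j and classify each by sign(x_j-x_i) * sign(y_j-y_i).
  (1,2):dx=+2,dy=+3->C; (1,3):dx=-1,dy=+6->D; (1,4):dx=+10,dy=+9->C; (1,5):dx=+8,dy=-2->D
  (1,6):dx=+3,dy=-5->D; (1,7):dx=+9,dy=+5->C; (1,8):dx=+4,dy=-4->D; (2,3):dx=-3,dy=+3->D
  (2,4):dx=+8,dy=+6->C; (2,5):dx=+6,dy=-5->D; (2,6):dx=+1,dy=-8->D; (2,7):dx=+7,dy=+2->C
  (2,8):dx=+2,dy=-7->D; (3,4):dx=+11,dy=+3->C; (3,5):dx=+9,dy=-8->D; (3,6):dx=+4,dy=-11->D
  (3,7):dx=+10,dy=-1->D; (3,8):dx=+5,dy=-10->D; (4,5):dx=-2,dy=-11->C; (4,6):dx=-7,dy=-14->C
  (4,7):dx=-1,dy=-4->C; (4,8):dx=-6,dy=-13->C; (5,6):dx=-5,dy=-3->C; (5,7):dx=+1,dy=+7->C
  (5,8):dx=-4,dy=-2->C; (6,7):dx=+6,dy=+10->C; (6,8):dx=+1,dy=+1->C; (7,8):dx=-5,dy=-9->C
Step 2: C = 16, D = 12, total pairs = 28.
Step 3: tau = (C - D)/(n(n-1)/2) = (16 - 12)/28 = 0.142857.
Step 4: Exact two-sided p-value (enumerate n! = 40320 permutations of y under H0): p = 0.719544.
Step 5: alpha = 0.1. fail to reject H0.

tau_b = 0.1429 (C=16, D=12), p = 0.719544, fail to reject H0.


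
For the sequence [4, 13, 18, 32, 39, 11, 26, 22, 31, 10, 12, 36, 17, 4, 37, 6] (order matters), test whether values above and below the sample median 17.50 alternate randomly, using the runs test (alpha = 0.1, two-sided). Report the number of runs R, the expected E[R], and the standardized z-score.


Step 1: Compute median = 17.50; label A = above, B = below.
Labels in order: BBAAABAAABBABBAB  (n_A = 8, n_B = 8)
Step 2: Count runs R = 9.
Step 3: Under H0 (random ordering), E[R] = 2*n_A*n_B/(n_A+n_B) + 1 = 2*8*8/16 + 1 = 9.0000.
        Var[R] = 2*n_A*n_B*(2*n_A*n_B - n_A - n_B) / ((n_A+n_B)^2 * (n_A+n_B-1)) = 14336/3840 = 3.7333.
        SD[R] = 1.9322.
Step 4: R = E[R], so z = 0 with no continuity correction.
Step 5: Two-sided p-value via normal approximation = 2*(1 - Phi(|z|)) = 1.000000.
Step 6: alpha = 0.1. fail to reject H0.

R = 9, z = 0.0000, p = 1.000000, fail to reject H0.


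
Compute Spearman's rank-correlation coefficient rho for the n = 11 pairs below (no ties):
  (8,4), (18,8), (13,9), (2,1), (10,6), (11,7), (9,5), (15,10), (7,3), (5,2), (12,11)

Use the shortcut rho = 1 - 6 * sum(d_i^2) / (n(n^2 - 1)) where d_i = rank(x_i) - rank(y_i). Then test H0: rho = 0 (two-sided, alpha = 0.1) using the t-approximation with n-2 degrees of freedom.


Step 1: Rank x and y separately (midranks; no ties here).
rank(x): 8->4, 18->11, 13->9, 2->1, 10->6, 11->7, 9->5, 15->10, 7->3, 5->2, 12->8
rank(y): 4->4, 8->8, 9->9, 1->1, 6->6, 7->7, 5->5, 10->10, 3->3, 2->2, 11->11
Step 2: d_i = R_x(i) - R_y(i); compute d_i^2.
  (4-4)^2=0, (11-8)^2=9, (9-9)^2=0, (1-1)^2=0, (6-6)^2=0, (7-7)^2=0, (5-5)^2=0, (10-10)^2=0, (3-3)^2=0, (2-2)^2=0, (8-11)^2=9
sum(d^2) = 18.
Step 3: rho = 1 - 6*18 / (11*(11^2 - 1)) = 1 - 108/1320 = 0.918182.
Step 4: Under H0, t = rho * sqrt((n-2)/(1-rho^2)) = 6.9531 ~ t(9).
Step 5: Two-sided p-value from the t-distribution with 9 df = 0.000067.
Step 6: alpha = 0.1. reject H0.

rho = 0.9182, p = 0.000067, reject H0 at alpha = 0.1.


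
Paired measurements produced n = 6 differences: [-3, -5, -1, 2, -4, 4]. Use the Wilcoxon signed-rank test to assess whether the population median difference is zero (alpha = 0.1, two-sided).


Step 1: Drop any zero differences (none here) and take |d_i|.
|d| = [3, 5, 1, 2, 4, 4]
Step 2: Midrank |d_i| (ties get averaged ranks).
ranks: |3|->3, |5|->6, |1|->1, |2|->2, |4|->4.5, |4|->4.5
Step 3: Attach original signs; sum ranks with positive sign and with negative sign.
W+ = 2 + 4.5 = 6.5
W- = 3 + 6 + 1 + 4.5 = 14.5
(Check: W+ + W- = 21 should equal n(n+1)/2 = 21.)
Step 4: Test statistic W = min(W+, W-) = 6.5.
Step 5: Ties in |d|, so use the tie-corrected normal approximation.
        E[W] = n(n+1)/4 = 6*7/4 = 10.5.
        Tie groups: |d|=4 (t=2); sum(t^3 - t) = 6.
        Var[W] = n(n+1)(2n+1)/24 - sum(t^3-t)/48 = 546/24 - 6/48 = 22.625.
        z = (W - E[W]) / sqrt(Var[W]) = (6.5 - 10.5) / 4.7566 = -0.8409.
        Two-sided p = 2*Phi(z) = 0.400381.
Step 6: alpha = 0.1. fail to reject H0.

W+ = 6.5, W- = 14.5, W = min = 6.5, p = 0.400381, fail to reject H0.


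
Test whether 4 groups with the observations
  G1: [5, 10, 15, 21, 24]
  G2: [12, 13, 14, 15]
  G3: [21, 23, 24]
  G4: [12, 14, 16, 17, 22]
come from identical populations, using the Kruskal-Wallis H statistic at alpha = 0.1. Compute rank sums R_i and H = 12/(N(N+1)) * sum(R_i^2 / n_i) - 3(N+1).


Step 1: Combine all N = 17 observations and assign midranks.
sorted (value, group, rank): (5,G1,1), (10,G1,2), (12,G2,3.5), (12,G4,3.5), (13,G2,5), (14,G2,6.5), (14,G4,6.5), (15,G1,8.5), (15,G2,8.5), (16,G4,10), (17,G4,11), (21,G1,12.5), (21,G3,12.5), (22,G4,14), (23,G3,15), (24,G1,16.5), (24,G3,16.5)
Step 2: Sum ranks within each group.
R_1 = 40.5 (n_1 = 5)
R_2 = 23.5 (n_2 = 4)
R_3 = 44 (n_3 = 3)
R_4 = 45 (n_4 = 5)
Step 3: H = 12/(N(N+1)) * sum(R_i^2/n_i) - 3(N+1)
     = 12/(17*18) * (40.5^2/5 + 23.5^2/4 + 44^2/3 + 45^2/5) - 3*18
     = 0.039216 * 1516.45 - 54
     = 5.468464.
Step 4: Ties present; correction factor C = 1 - 30/(17^3 - 17) = 0.993873. Corrected H = 5.468464 / 0.993873 = 5.502178.
Step 5: Under H0, H ~ chi^2(3); p-value = 0.138508.
Step 6: alpha = 0.1. fail to reject H0.

H = 5.5022, df = 3, p = 0.138508, fail to reject H0.


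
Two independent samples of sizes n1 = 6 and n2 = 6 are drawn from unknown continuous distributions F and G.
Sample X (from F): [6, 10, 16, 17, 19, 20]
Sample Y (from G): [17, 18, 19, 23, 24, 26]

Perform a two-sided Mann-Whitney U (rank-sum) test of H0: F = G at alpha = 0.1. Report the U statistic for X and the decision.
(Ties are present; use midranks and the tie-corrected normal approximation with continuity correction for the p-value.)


Step 1: Combine and sort all 12 observations; assign midranks.
sorted (value, group): (6,X), (10,X), (16,X), (17,X), (17,Y), (18,Y), (19,X), (19,Y), (20,X), (23,Y), (24,Y), (26,Y)
ranks: 6->1, 10->2, 16->3, 17->4.5, 17->4.5, 18->6, 19->7.5, 19->7.5, 20->9, 23->10, 24->11, 26->12
Step 2: Rank sum for X: R1 = 1 + 2 + 3 + 4.5 + 7.5 + 9 = 27.
Step 3: U_X = R1 - n1(n1+1)/2 = 27 - 6*7/2 = 27 - 21 = 6.
       U_Y = n1*n2 - U_X = 36 - 6 = 30.
Step 4: Ties are present, so use the tie-corrected normal approximation (with continuity correction) for the p-value.
Step 5: p-value = 0.064610; compare to alpha = 0.1. reject H0.

U_X = 6, p = 0.064610, reject H0 at alpha = 0.1.


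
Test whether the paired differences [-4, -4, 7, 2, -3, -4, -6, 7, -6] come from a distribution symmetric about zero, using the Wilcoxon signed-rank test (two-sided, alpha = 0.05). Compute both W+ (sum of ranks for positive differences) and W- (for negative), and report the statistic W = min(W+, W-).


Step 1: Drop any zero differences (none here) and take |d_i|.
|d| = [4, 4, 7, 2, 3, 4, 6, 7, 6]
Step 2: Midrank |d_i| (ties get averaged ranks).
ranks: |4|->4, |4|->4, |7|->8.5, |2|->1, |3|->2, |4|->4, |6|->6.5, |7|->8.5, |6|->6.5
Step 3: Attach original signs; sum ranks with positive sign and with negative sign.
W+ = 8.5 + 1 + 8.5 = 18
W- = 4 + 4 + 2 + 4 + 6.5 + 6.5 = 27
(Check: W+ + W- = 45 should equal n(n+1)/2 = 45.)
Step 4: Test statistic W = min(W+, W-) = 18.
Step 5: Ties in |d|, so use the tie-corrected normal approximation.
        E[W] = n(n+1)/4 = 9*10/4 = 22.5.
        Tie groups: |d|=4 (t=3), |d|=6 (t=2), |d|=7 (t=2); sum(t^3 - t) = 36.
        Var[W] = n(n+1)(2n+1)/24 - sum(t^3-t)/48 = 1710/24 - 36/48 = 70.5.
        z = (W - E[W]) / sqrt(Var[W]) = (18 - 22.5) / 8.3964 = -0.5359.
        Two-sided p = 2*Phi(z) = 0.591998.
Step 6: alpha = 0.05. fail to reject H0.

W+ = 18, W- = 27, W = min = 18, p = 0.591998, fail to reject H0.


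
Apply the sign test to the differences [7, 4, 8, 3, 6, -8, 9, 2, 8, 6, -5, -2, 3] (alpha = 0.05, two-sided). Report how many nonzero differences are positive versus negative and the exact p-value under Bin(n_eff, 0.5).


Step 1: Discard zero differences. Original n = 13; n_eff = number of nonzero differences = 13.
Nonzero differences (with sign): +7, +4, +8, +3, +6, -8, +9, +2, +8, +6, -5, -2, +3
Step 2: Count signs: positive = 10, negative = 3.
Step 3: Under H0: P(positive) = 0.5, so the number of positives S ~ Bin(13, 0.5).
Step 4: Two-sided exact p-value = sum of Bin(13,0.5) probabilities at or below the observed probability = 0.092285.
Step 5: alpha = 0.05. fail to reject H0.

n_eff = 13, pos = 10, neg = 3, p = 0.092285, fail to reject H0.


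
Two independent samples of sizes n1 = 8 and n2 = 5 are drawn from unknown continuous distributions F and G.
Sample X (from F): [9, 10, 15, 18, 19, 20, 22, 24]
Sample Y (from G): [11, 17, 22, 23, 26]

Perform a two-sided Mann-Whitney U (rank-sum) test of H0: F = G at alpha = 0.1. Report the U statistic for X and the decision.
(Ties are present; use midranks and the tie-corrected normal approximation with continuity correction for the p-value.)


Step 1: Combine and sort all 13 observations; assign midranks.
sorted (value, group): (9,X), (10,X), (11,Y), (15,X), (17,Y), (18,X), (19,X), (20,X), (22,X), (22,Y), (23,Y), (24,X), (26,Y)
ranks: 9->1, 10->2, 11->3, 15->4, 17->5, 18->6, 19->7, 20->8, 22->9.5, 22->9.5, 23->11, 24->12, 26->13
Step 2: Rank sum for X: R1 = 1 + 2 + 4 + 6 + 7 + 8 + 9.5 + 12 = 49.5.
Step 3: U_X = R1 - n1(n1+1)/2 = 49.5 - 8*9/2 = 49.5 - 36 = 13.5.
       U_Y = n1*n2 - U_X = 40 - 13.5 = 26.5.
Step 4: Ties are present, so use the tie-corrected normal approximation (with continuity correction) for the p-value.
Step 5: p-value = 0.379120; compare to alpha = 0.1. fail to reject H0.

U_X = 13.5, p = 0.379120, fail to reject H0 at alpha = 0.1.


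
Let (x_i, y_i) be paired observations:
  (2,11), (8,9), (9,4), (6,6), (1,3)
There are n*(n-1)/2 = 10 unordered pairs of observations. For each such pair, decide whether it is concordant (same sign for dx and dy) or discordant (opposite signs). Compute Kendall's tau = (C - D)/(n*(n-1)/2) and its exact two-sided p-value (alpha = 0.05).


Step 1: Enumerate the 10 unordered pairs (i,j) with i<j and classify each by sign(x_j-x_i) * sign(y_j-y_i).
  (1,2):dx=+6,dy=-2->D; (1,3):dx=+7,dy=-7->D; (1,4):dx=+4,dy=-5->D; (1,5):dx=-1,dy=-8->C
  (2,3):dx=+1,dy=-5->D; (2,4):dx=-2,dy=-3->C; (2,5):dx=-7,dy=-6->C; (3,4):dx=-3,dy=+2->D
  (3,5):dx=-8,dy=-1->C; (4,5):dx=-5,dy=-3->C
Step 2: C = 5, D = 5, total pairs = 10.
Step 3: tau = (C - D)/(n(n-1)/2) = (5 - 5)/10 = 0.000000.
Step 4: Exact two-sided p-value (enumerate n! = 120 permutations of y under H0): p = 1.000000.
Step 5: alpha = 0.05. fail to reject H0.

tau_b = 0.0000 (C=5, D=5), p = 1.000000, fail to reject H0.


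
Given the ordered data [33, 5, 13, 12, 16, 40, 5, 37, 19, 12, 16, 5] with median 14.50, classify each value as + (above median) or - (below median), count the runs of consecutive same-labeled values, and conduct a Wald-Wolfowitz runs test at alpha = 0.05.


Step 1: Compute median = 14.50; label A = above, B = below.
Labels in order: ABBBAABAABAB  (n_A = 6, n_B = 6)
Step 2: Count runs R = 8.
Step 3: Under H0 (random ordering), E[R] = 2*n_A*n_B/(n_A+n_B) + 1 = 2*6*6/12 + 1 = 7.0000.
        Var[R] = 2*n_A*n_B*(2*n_A*n_B - n_A - n_B) / ((n_A+n_B)^2 * (n_A+n_B-1)) = 4320/1584 = 2.7273.
        SD[R] = 1.6514.
Step 4: Continuity-corrected z = (R - 0.5 - E[R]) / SD[R] = (8 - 0.5 - 7.0000) / 1.6514 = 0.3028.
Step 5: Two-sided p-value via normal approximation = 2*(1 - Phi(|z|)) = 0.762069.
Step 6: alpha = 0.05. fail to reject H0.

R = 8, z = 0.3028, p = 0.762069, fail to reject H0.


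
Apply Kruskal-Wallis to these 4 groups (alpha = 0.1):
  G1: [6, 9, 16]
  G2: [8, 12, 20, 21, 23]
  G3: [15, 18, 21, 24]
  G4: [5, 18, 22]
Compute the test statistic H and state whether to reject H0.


Step 1: Combine all N = 15 observations and assign midranks.
sorted (value, group, rank): (5,G4,1), (6,G1,2), (8,G2,3), (9,G1,4), (12,G2,5), (15,G3,6), (16,G1,7), (18,G3,8.5), (18,G4,8.5), (20,G2,10), (21,G2,11.5), (21,G3,11.5), (22,G4,13), (23,G2,14), (24,G3,15)
Step 2: Sum ranks within each group.
R_1 = 13 (n_1 = 3)
R_2 = 43.5 (n_2 = 5)
R_3 = 41 (n_3 = 4)
R_4 = 22.5 (n_4 = 3)
Step 3: H = 12/(N(N+1)) * sum(R_i^2/n_i) - 3(N+1)
     = 12/(15*16) * (13^2/3 + 43.5^2/5 + 41^2/4 + 22.5^2/3) - 3*16
     = 0.050000 * 1023.78 - 48
     = 3.189167.
Step 4: Ties present; correction factor C = 1 - 12/(15^3 - 15) = 0.996429. Corrected H = 3.189167 / 0.996429 = 3.200597.
Step 5: Under H0, H ~ chi^2(3); p-value = 0.361719.
Step 6: alpha = 0.1. fail to reject H0.

H = 3.2006, df = 3, p = 0.361719, fail to reject H0.


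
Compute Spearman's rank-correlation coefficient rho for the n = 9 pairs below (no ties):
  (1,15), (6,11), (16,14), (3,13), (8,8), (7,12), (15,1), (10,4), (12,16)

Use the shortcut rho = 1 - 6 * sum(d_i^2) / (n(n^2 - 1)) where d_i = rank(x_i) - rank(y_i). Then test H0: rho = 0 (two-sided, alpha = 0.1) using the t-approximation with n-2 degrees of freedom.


Step 1: Rank x and y separately (midranks; no ties here).
rank(x): 1->1, 6->3, 16->9, 3->2, 8->5, 7->4, 15->8, 10->6, 12->7
rank(y): 15->8, 11->4, 14->7, 13->6, 8->3, 12->5, 1->1, 4->2, 16->9
Step 2: d_i = R_x(i) - R_y(i); compute d_i^2.
  (1-8)^2=49, (3-4)^2=1, (9-7)^2=4, (2-6)^2=16, (5-3)^2=4, (4-5)^2=1, (8-1)^2=49, (6-2)^2=16, (7-9)^2=4
sum(d^2) = 144.
Step 3: rho = 1 - 6*144 / (9*(9^2 - 1)) = 1 - 864/720 = -0.200000.
Step 4: Under H0, t = rho * sqrt((n-2)/(1-rho^2)) = -0.5401 ~ t(7).
Step 5: Two-sided p-value from the t-distribution with 7 df = 0.605901.
Step 6: alpha = 0.1. fail to reject H0.

rho = -0.2000, p = 0.605901, fail to reject H0 at alpha = 0.1.


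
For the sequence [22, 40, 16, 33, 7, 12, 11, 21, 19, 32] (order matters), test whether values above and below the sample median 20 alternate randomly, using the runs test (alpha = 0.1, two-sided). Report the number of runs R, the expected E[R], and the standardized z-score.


Step 1: Compute median = 20; label A = above, B = below.
Labels in order: AABABBBABA  (n_A = 5, n_B = 5)
Step 2: Count runs R = 7.
Step 3: Under H0 (random ordering), E[R] = 2*n_A*n_B/(n_A+n_B) + 1 = 2*5*5/10 + 1 = 6.0000.
        Var[R] = 2*n_A*n_B*(2*n_A*n_B - n_A - n_B) / ((n_A+n_B)^2 * (n_A+n_B-1)) = 2000/900 = 2.2222.
        SD[R] = 1.4907.
Step 4: Continuity-corrected z = (R - 0.5 - E[R]) / SD[R] = (7 - 0.5 - 6.0000) / 1.4907 = 0.3354.
Step 5: Two-sided p-value via normal approximation = 2*(1 - Phi(|z|)) = 0.737316.
Step 6: alpha = 0.1. fail to reject H0.

R = 7, z = 0.3354, p = 0.737316, fail to reject H0.


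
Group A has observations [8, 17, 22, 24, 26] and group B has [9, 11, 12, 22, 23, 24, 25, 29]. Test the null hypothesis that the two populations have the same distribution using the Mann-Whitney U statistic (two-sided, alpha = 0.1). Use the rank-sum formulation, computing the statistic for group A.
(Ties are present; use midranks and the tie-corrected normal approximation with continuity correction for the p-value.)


Step 1: Combine and sort all 13 observations; assign midranks.
sorted (value, group): (8,X), (9,Y), (11,Y), (12,Y), (17,X), (22,X), (22,Y), (23,Y), (24,X), (24,Y), (25,Y), (26,X), (29,Y)
ranks: 8->1, 9->2, 11->3, 12->4, 17->5, 22->6.5, 22->6.5, 23->8, 24->9.5, 24->9.5, 25->11, 26->12, 29->13
Step 2: Rank sum for X: R1 = 1 + 5 + 6.5 + 9.5 + 12 = 34.
Step 3: U_X = R1 - n1(n1+1)/2 = 34 - 5*6/2 = 34 - 15 = 19.
       U_Y = n1*n2 - U_X = 40 - 19 = 21.
Step 4: Ties are present, so use the tie-corrected normal approximation (with continuity correction) for the p-value.
Step 5: p-value = 0.941492; compare to alpha = 0.1. fail to reject H0.

U_X = 19, p = 0.941492, fail to reject H0 at alpha = 0.1.
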